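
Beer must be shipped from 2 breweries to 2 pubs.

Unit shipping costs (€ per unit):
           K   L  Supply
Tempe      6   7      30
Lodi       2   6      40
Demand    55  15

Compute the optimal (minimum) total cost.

275

Optimal allocation:
  Tempe–K: 15 kegs
  Tempe–L: 15 kegs
  Lodi–K: 40 kegs
Total cost = €275.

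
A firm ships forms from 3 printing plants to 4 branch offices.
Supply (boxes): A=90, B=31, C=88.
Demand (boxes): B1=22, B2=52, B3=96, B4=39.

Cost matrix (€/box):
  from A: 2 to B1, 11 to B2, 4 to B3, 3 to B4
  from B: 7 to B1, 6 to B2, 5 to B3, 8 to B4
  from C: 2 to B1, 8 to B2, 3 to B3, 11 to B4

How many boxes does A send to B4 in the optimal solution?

The minimum-cost plan:
  A→B1: 22 × €2 = €44
  A→B3: 29 × €4 = €116
  A→B4: 39 × €3 = €117
  B→B2: 31 × €6 = €186
  C→B2: 21 × €8 = €168
  C→B3: 67 × €3 = €201
Total cost = €832.
So A→B4 carries 39 boxes.

39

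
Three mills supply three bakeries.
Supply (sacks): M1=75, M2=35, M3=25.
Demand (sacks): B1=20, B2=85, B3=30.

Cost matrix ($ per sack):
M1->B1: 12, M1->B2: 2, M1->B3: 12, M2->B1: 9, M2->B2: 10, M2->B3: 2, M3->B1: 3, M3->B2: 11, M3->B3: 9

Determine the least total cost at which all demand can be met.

An optimal shipping plan:
  M1->B2: 75 × $2 = $150
  M2->B2: 5 × $10 = $50
  M2->B3: 30 × $2 = $60
  M3->B1: 20 × $3 = $60
  M3->B2: 5 × $11 = $55
Total = 150 + 50 + 60 + 60 + 55 = $375.

375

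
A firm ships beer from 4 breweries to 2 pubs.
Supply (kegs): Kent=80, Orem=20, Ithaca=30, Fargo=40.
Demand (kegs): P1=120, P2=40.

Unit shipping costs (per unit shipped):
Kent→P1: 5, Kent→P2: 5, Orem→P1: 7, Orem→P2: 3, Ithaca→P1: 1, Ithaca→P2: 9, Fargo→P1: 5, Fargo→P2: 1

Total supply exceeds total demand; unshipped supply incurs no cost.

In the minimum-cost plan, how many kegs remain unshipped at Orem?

An optimal plan:
  Kent–P1: 80 × 5 = 400
  Orem–P1: 10 × 7 = 70
  Ithaca–P1: 30 × 1 = 30
  Fargo–P2: 40 × 1 = 40
Total cost = 540.
Orem ships 10 of its 20, leaving 10.

10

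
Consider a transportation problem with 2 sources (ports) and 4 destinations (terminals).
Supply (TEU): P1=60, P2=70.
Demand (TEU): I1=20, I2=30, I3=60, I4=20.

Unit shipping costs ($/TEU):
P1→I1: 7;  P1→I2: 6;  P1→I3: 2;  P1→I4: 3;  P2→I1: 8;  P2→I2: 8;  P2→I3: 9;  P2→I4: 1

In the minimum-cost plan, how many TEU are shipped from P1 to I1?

Optimal shipments:
  P1–I3: 60 × $2 = $120
  P2–I1: 20 × $8 = $160
  P2–I2: 30 × $8 = $240
  P2–I4: 20 × $1 = $20
Total cost = $540.
The route P1→I1 is not used.

0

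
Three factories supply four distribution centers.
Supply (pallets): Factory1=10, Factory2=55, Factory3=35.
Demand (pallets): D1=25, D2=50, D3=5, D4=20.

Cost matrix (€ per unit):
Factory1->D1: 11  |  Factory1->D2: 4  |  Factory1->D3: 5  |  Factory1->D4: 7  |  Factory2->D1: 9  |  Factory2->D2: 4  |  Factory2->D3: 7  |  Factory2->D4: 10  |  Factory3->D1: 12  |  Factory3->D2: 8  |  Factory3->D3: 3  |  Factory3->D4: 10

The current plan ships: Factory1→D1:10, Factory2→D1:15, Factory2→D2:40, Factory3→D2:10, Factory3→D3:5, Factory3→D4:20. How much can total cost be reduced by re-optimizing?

Current plan cost = 10·11 + 15·9 + 40·4 + 10·8 + 5·3 + 20·10 = €700.
Optimal plan:
  Factory1–D2: 10 pallets
  Factory2–D1: 15 pallets
  Factory2–D2: 40 pallets
  Factory3–D1: 10 pallets
  Factory3–D3: 5 pallets
  Factory3–D4: 20 pallets
Optimal cost = €670.
Saving = 700 − 670 = €30.

30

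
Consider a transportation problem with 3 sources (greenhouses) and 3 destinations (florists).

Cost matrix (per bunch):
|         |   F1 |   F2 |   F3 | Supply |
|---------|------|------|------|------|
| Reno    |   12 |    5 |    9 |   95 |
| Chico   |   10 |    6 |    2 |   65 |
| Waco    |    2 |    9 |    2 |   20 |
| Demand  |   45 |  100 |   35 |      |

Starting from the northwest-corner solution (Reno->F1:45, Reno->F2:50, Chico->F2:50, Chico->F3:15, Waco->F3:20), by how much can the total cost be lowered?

Current plan cost = 45·12 + 50·5 + 50·6 + 15·2 + 20·2 = 1160.
Optimal plan:
  Reno->F2: 95 × 5 = 475
  Chico->F1: 25 × 10 = 250
  Chico->F2: 5 × 6 = 30
  Chico->F3: 35 × 2 = 70
  Waco->F1: 20 × 2 = 40
Optimal cost = 865.
Saving = 1160 − 865 = 295.

295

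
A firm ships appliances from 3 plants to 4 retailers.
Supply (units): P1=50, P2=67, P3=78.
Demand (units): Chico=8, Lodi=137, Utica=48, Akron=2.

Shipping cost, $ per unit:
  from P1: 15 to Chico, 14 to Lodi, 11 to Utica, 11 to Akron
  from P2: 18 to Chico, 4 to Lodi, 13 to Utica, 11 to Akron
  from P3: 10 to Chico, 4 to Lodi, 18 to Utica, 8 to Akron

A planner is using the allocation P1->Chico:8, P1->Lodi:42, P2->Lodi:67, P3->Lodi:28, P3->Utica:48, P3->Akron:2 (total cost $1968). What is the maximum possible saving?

790

Current plan cost = 8·15 + 42·14 + 67·4 + 28·4 + 48·18 + 2·8 = $1968.
Optimal plan:
  P1->Utica: 48 × $11 = $528
  P1->Akron: 2 × $11 = $22
  P2->Lodi: 67 × $4 = $268
  P3->Chico: 8 × $10 = $80
  P3->Lodi: 70 × $4 = $280
Optimal cost = $1178.
Saving = 1968 − 1178 = $790.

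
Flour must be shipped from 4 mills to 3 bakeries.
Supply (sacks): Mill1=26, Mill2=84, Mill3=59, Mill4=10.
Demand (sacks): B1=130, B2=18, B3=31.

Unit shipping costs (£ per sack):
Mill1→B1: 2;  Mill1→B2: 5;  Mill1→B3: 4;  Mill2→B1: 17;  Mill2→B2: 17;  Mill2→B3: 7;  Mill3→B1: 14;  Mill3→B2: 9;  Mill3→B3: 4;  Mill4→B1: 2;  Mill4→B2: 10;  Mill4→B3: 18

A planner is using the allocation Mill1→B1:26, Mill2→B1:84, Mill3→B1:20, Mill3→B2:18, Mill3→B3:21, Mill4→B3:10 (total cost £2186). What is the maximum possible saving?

260

Current plan cost = 26·2 + 84·17 + 20·14 + 18·9 + 21·4 + 10·18 = £2186.
Optimal plan:
  Mill1–B1: 26 × £2 = £52
  Mill2–B1: 53 × £17 = £901
  Mill2–B3: 31 × £7 = £217
  Mill3–B1: 41 × £14 = £574
  Mill3–B2: 18 × £9 = £162
  Mill4–B1: 10 × £2 = £20
Optimal cost = £1926.
Saving = 2186 − 1926 = £260.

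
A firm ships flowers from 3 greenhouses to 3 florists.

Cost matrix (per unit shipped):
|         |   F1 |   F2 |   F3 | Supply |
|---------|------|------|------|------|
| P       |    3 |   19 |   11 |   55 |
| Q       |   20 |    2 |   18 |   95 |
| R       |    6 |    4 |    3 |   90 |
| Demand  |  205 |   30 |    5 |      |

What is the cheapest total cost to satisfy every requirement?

One minimum-cost allocation:
  P->F1: 55 bunches
  Q->F1: 65 bunches
  Q->F2: 30 bunches
  R->F1: 85 bunches
  R->F3: 5 bunches
Total cost = 2050.

2050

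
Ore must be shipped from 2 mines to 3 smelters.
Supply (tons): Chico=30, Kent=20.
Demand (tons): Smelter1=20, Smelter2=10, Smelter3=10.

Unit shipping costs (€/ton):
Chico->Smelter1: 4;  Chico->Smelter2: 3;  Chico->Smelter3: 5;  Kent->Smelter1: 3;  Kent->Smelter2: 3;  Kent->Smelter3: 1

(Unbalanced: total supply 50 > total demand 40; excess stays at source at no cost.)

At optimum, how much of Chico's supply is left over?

10

Minimum-cost shipments:
  Chico->Smelter1: 10 × €4 = €40
  Chico->Smelter2: 10 × €3 = €30
  Kent->Smelter1: 10 × €3 = €30
  Kent->Smelter3: 10 × €1 = €10
Total cost = €110.
Chico ships 20 of its 30, leaving 10.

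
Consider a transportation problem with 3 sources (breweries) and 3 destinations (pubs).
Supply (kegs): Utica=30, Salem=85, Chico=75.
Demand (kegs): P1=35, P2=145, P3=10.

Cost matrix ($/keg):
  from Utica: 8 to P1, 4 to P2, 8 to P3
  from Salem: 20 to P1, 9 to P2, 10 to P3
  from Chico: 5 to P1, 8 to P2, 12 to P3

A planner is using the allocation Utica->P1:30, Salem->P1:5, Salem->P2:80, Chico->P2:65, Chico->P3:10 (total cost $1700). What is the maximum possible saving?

Current plan cost = 30·8 + 5·20 + 80·9 + 65·8 + 10·12 = $1700.
Optimal plan:
  Utica–P2: 30 kegs
  Salem–P2: 75 kegs
  Salem–P3: 10 kegs
  Chico–P1: 35 kegs
  Chico–P2: 40 kegs
Optimal cost = $1390.
Saving = 1700 − 1390 = $310.

310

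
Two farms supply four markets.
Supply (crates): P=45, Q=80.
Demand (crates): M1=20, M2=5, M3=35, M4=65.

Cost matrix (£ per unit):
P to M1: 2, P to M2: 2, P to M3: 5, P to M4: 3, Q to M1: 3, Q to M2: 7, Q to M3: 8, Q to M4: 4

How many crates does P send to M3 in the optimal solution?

35

Optimal shipments:
  P to M2: 5 crates
  P to M3: 35 crates
  P to M4: 5 crates
  Q to M1: 20 crates
  Q to M4: 60 crates
Total cost = £500.
So P→M3 carries 35 crates.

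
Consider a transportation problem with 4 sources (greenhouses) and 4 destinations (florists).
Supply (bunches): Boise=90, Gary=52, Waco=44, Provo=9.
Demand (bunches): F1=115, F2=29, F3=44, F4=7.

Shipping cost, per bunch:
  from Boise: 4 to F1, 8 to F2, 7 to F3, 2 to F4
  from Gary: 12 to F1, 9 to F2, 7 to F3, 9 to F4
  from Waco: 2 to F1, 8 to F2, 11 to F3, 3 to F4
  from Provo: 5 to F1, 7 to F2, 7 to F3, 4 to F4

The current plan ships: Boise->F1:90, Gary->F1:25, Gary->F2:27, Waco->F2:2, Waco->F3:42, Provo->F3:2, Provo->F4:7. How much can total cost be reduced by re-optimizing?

Current plan cost = 90·4 + 25·12 + 27·9 + 2·8 + 42·11 + 2·7 + 7·4 = 1423.
Optimal plan:
  Boise to F1: 71 × 4 = 284
  Boise to F2: 12 × 8 = 96
  Boise to F4: 7 × 2 = 14
  Gary to F2: 8 × 9 = 72
  Gary to F3: 44 × 7 = 308
  Waco to F1: 44 × 2 = 88
  Provo to F2: 9 × 7 = 63
Optimal cost = 925.
Saving = 1423 − 925 = 498.

498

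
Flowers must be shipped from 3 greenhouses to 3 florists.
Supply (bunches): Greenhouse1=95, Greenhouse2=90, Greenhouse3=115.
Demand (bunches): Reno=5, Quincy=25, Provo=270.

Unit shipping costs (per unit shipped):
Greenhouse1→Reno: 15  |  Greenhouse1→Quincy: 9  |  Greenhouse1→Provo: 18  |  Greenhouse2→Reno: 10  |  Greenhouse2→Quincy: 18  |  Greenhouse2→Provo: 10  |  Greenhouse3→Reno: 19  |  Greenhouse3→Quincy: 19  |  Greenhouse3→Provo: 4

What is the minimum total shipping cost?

An optimal shipping plan:
  Greenhouse1→Reno: 5 bunches
  Greenhouse1→Quincy: 25 bunches
  Greenhouse1→Provo: 65 bunches
  Greenhouse2→Provo: 90 bunches
  Greenhouse3→Provo: 115 bunches
Total cost = 2830.
(Supply check: Greenhouse1 ships 95; Greenhouse2 ships 90; Greenhouse3 ships 115.)

2830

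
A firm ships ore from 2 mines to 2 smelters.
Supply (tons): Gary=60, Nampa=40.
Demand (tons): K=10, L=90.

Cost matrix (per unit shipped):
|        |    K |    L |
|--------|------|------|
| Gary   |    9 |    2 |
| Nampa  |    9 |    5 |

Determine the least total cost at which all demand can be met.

360

An optimal shipping plan:
  Gary→L: 60 × 2 = 120
  Nampa→K: 10 × 9 = 90
  Nampa→L: 30 × 5 = 150
Total = 120 + 90 + 150 = 360.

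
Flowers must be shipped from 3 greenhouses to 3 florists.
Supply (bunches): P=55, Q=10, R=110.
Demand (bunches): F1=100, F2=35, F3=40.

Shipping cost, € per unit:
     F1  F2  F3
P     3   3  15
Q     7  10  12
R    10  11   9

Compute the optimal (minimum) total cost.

Optimal allocation:
  P to F1: 20 × €3 = €60
  P to F2: 35 × €3 = €105
  Q to F1: 10 × €7 = €70
  R to F1: 70 × €10 = €700
  R to F3: 40 × €9 = €360
Total = 60 + 105 + 70 + 700 + 360 = €1295.
(Supply check: P ships 55; Q ships 10; R ships 110.)

1295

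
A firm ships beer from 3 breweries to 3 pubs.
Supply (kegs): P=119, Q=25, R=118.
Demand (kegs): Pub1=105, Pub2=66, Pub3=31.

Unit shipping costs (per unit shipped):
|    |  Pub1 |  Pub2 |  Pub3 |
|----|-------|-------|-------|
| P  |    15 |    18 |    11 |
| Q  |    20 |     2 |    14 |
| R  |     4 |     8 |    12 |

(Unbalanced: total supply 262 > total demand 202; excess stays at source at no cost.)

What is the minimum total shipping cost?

Optimal allocation:
  P–Pub2: 28 × 18 = 504
  P–Pub3: 31 × 11 = 341
  Q–Pub2: 25 × 2 = 50
  R–Pub1: 105 × 4 = 420
  R–Pub2: 13 × 8 = 104
Total = 504 + 341 + 50 + 420 + 104 = 1419.

1419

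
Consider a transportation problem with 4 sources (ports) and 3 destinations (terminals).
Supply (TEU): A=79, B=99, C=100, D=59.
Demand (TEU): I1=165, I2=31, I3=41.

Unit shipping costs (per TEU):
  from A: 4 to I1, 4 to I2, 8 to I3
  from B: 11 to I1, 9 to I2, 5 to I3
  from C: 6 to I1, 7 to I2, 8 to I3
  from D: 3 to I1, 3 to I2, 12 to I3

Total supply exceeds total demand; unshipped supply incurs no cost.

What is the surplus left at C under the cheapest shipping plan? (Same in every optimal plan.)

An optimal plan:
  A–I1: 48 × 4 = 192
  A–I2: 31 × 4 = 124
  B–I3: 41 × 5 = 205
  C–I1: 58 × 6 = 348
  D–I1: 59 × 3 = 177
Total cost = 1046.
C ships 58 of its 100, leaving 42.

42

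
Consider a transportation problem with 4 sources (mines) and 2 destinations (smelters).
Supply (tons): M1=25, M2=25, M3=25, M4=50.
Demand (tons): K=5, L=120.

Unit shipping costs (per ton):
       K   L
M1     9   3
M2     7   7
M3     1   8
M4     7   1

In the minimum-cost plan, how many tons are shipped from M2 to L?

25

The minimum-cost plan:
  M1 to L: 25 × 3 = 75
  M2 to L: 25 × 7 = 175
  M3 to K: 5 × 1 = 5
  M3 to L: 20 × 8 = 160
  M4 to L: 50 × 1 = 50
Total cost = 465.
So M2→L carries 25 tons.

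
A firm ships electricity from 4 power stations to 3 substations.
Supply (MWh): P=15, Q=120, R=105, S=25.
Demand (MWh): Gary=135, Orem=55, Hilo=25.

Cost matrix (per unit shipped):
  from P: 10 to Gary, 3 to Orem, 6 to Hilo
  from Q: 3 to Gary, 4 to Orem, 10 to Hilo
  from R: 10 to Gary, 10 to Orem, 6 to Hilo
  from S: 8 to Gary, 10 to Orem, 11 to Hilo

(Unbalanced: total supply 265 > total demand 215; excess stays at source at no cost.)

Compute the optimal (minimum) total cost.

One minimum-cost allocation:
  P–Orem: 15 × 3 = 45
  Q–Gary: 110 × 3 = 330
  Q–Orem: 10 × 4 = 40
  R–Orem: 30 × 10 = 300
  R–Hilo: 25 × 6 = 150
  S–Gary: 25 × 8 = 200
Total = 45 + 330 + 40 + 300 + 150 + 200 = 1065.

1065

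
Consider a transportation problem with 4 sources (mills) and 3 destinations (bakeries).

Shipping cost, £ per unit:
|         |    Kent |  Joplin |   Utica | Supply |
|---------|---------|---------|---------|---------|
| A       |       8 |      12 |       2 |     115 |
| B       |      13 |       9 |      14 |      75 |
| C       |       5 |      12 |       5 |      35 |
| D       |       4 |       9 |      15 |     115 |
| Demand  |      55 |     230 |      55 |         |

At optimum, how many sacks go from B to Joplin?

75

Optimal shipments:
  A->Joplin: 60 sacks
  A->Utica: 55 sacks
  B->Joplin: 75 sacks
  C->Kent: 35 sacks
  D->Kent: 20 sacks
  D->Joplin: 95 sacks
Total cost = £2615.
So B→Joplin carries 75 sacks.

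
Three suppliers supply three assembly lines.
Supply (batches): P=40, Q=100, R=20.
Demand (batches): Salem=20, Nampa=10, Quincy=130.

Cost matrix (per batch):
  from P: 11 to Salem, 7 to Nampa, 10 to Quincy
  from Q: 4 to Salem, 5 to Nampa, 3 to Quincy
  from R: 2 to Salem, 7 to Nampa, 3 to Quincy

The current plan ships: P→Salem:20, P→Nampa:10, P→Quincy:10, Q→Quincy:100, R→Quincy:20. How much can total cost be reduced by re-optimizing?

Current plan cost = 20·11 + 10·7 + 10·10 + 100·3 + 20·3 = 750.
Optimal plan:
  P→Nampa: 10 × 7 = 70
  P→Quincy: 30 × 10 = 300
  Q→Quincy: 100 × 3 = 300
  R→Salem: 20 × 2 = 40
Optimal cost = 710.
Saving = 750 − 710 = 40.

40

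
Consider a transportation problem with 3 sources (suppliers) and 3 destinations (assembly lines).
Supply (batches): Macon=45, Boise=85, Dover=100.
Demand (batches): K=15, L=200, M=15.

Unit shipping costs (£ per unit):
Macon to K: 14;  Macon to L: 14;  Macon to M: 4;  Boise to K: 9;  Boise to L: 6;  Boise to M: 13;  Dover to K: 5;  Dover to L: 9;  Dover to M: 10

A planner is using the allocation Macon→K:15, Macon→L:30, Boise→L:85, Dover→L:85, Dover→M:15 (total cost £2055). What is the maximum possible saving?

225

Current plan cost = 15·14 + 30·14 + 85·6 + 85·9 + 15·10 = £2055.
Optimal plan:
  Macon->L: 30 batches
  Macon->M: 15 batches
  Boise->L: 85 batches
  Dover->K: 15 batches
  Dover->L: 85 batches
Optimal cost = £1830.
Saving = 2055 − 1830 = £225.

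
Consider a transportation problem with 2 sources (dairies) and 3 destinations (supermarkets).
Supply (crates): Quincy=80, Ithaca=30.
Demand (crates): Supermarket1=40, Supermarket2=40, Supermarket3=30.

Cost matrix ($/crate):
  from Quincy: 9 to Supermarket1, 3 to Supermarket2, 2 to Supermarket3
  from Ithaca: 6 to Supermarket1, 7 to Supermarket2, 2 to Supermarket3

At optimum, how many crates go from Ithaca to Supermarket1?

Solving gives:
  Quincy–Supermarket1: 10 crates
  Quincy–Supermarket2: 40 crates
  Quincy–Supermarket3: 30 crates
  Ithaca–Supermarket1: 30 crates
Total cost = $450.
So Ithaca→Supermarket1 carries 30 crates.

30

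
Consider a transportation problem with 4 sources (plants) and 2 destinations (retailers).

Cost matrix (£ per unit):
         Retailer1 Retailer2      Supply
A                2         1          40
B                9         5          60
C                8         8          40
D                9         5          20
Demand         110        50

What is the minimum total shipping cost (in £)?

920

A cheapest plan:
  A→Retailer1: 40 × £2 = £80
  B→Retailer1: 10 × £9 = £90
  B→Retailer2: 50 × £5 = £250
  C→Retailer1: 40 × £8 = £320
  D→Retailer1: 20 × £9 = £180
Total = 80 + 90 + 250 + 320 + 180 = £920.
(Supply check: A ships 40; B ships 60; C ships 40; D ships 20.)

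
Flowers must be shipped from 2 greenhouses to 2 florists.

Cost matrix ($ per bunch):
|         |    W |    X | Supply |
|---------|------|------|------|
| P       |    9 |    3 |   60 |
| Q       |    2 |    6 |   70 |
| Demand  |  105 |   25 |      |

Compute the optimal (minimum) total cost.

530

One minimum-cost allocation:
  P–W: 35 × $9 = $315
  P–X: 25 × $3 = $75
  Q–W: 70 × $2 = $140
Total = 315 + 75 + 140 = $530.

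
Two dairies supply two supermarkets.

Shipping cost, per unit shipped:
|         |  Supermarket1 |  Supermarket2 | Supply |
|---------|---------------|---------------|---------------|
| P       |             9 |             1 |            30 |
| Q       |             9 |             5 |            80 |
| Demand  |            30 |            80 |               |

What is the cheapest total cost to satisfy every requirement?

550

An optimal shipping plan:
  P->Supermarket2: 30 × 1 = 30
  Q->Supermarket1: 30 × 9 = 270
  Q->Supermarket2: 50 × 5 = 250
Total = 30 + 270 + 250 = 550.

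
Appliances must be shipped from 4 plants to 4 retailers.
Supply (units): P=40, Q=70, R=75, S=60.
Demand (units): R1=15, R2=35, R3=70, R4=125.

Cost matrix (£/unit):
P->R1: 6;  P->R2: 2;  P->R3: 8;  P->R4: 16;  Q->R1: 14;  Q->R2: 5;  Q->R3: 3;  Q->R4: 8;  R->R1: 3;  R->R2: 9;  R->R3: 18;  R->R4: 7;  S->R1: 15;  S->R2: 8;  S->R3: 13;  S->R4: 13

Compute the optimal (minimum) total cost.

1575

One minimum-cost allocation:
  P->R1: 5 × £6 = £30
  P->R2: 35 × £2 = £70
  Q->R3: 70 × £3 = £210
  R->R1: 10 × £3 = £30
  R->R4: 65 × £7 = £455
  S->R4: 60 × £13 = £780
Total = 30 + 70 + 210 + 30 + 455 + 780 = £1575.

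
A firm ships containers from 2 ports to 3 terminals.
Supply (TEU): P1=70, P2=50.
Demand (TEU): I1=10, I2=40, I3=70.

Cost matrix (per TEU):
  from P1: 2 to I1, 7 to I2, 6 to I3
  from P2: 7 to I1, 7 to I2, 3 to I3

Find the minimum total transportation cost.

570

A cheapest plan:
  P1→I1: 10 × 2 = 20
  P1→I2: 40 × 7 = 280
  P1→I3: 20 × 6 = 120
  P2→I3: 50 × 3 = 150
Total = 20 + 280 + 120 + 150 = 570.
(Supply check: P1 ships 70; P2 ships 50.)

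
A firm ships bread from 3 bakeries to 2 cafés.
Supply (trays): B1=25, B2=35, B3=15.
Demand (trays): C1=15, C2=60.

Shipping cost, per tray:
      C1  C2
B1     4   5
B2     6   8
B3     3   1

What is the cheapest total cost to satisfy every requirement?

Optimal allocation:
  B1→C2: 25 × 5 = 125
  B2→C1: 15 × 6 = 90
  B2→C2: 20 × 8 = 160
  B3→C2: 15 × 1 = 15
Total = 125 + 90 + 160 + 15 = 390.
(Supply check: B1 ships 25; B2 ships 35; B3 ships 15.)

390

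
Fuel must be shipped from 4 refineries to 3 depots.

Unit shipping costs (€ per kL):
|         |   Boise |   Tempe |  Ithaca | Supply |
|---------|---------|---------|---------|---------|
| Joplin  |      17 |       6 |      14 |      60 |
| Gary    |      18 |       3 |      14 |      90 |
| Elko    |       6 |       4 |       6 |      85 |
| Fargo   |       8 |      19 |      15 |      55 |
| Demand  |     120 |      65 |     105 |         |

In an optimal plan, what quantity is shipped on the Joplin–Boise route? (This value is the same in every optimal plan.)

The minimum-cost plan:
  Joplin to Ithaca: 60 × €14 = €840
  Gary to Tempe: 65 × €3 = €195
  Gary to Ithaca: 25 × €14 = €350
  Elko to Boise: 65 × €6 = €390
  Elko to Ithaca: 20 × €6 = €120
  Fargo to Boise: 55 × €8 = €440
Total cost = €2335.
The route Joplin→Boise is not used.

0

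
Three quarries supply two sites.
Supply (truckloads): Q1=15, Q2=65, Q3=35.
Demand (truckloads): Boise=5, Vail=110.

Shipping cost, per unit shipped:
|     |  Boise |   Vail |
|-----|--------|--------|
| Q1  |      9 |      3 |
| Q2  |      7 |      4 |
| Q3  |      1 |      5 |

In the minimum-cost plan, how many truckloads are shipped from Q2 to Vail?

Solving gives:
  Q1→Vail: 15 × 3 = 45
  Q2→Vail: 65 × 4 = 260
  Q3→Boise: 5 × 1 = 5
  Q3→Vail: 30 × 5 = 150
Total cost = 460.
So Q2→Vail carries 65 truckloads.

65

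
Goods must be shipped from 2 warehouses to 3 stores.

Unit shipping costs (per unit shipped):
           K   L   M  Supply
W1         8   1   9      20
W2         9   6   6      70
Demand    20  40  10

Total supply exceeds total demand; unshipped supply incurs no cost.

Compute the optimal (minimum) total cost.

380

Optimal allocation:
  W1->L: 20 × 1 = 20
  W2->K: 20 × 9 = 180
  W2->L: 20 × 6 = 120
  W2->M: 10 × 6 = 60
Total = 20 + 180 + 120 + 60 = 380.
(Supply check: W1 ships 20; W2 ships 50.)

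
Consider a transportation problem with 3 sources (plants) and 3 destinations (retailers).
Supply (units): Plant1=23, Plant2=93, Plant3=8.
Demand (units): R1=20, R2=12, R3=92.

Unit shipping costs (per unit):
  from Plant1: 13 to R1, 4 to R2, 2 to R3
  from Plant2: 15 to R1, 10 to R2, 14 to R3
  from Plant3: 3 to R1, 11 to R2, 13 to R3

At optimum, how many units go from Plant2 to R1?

The minimum-cost plan:
  Plant1->R3: 23 × 2 = 46
  Plant2->R1: 12 × 15 = 180
  Plant2->R2: 12 × 10 = 120
  Plant2->R3: 69 × 14 = 966
  Plant3->R1: 8 × 3 = 24
Total cost = 1336.
So Plant2→R1 carries 12 units.

12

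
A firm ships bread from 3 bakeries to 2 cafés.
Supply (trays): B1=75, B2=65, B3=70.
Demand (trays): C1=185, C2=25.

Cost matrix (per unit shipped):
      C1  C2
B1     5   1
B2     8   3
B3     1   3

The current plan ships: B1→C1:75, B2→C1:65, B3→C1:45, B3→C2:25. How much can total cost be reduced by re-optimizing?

175

Current plan cost = 75·5 + 65·8 + 45·1 + 25·3 = 1015.
Optimal plan:
  B1 to C1: 75 × 5 = 375
  B2 to C1: 40 × 8 = 320
  B2 to C2: 25 × 3 = 75
  B3 to C1: 70 × 1 = 70
Optimal cost = 840.
Saving = 1015 − 840 = 175.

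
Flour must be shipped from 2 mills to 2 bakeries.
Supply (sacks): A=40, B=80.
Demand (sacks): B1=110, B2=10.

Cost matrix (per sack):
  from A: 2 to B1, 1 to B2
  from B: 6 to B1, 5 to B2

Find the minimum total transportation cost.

A cheapest plan:
  A->B1: 30 × 2 = 60
  A->B2: 10 × 1 = 10
  B->B1: 80 × 6 = 480
Total = 60 + 10 + 480 = 550.

550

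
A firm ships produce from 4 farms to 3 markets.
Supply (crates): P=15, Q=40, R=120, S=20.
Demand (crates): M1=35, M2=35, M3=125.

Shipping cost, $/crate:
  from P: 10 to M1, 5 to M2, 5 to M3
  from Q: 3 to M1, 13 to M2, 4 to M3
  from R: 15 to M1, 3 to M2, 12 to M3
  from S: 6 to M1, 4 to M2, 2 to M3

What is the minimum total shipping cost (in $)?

Optimal allocation:
  P→M3: 15 crates
  Q→M1: 35 crates
  Q→M3: 5 crates
  R→M2: 35 crates
  R→M3: 85 crates
  S→M3: 20 crates
Total cost = $1365.

1365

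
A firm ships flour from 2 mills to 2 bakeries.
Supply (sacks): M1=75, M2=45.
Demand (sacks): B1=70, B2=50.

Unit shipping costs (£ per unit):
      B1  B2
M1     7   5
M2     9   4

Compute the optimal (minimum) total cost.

One minimum-cost allocation:
  M1 to B1: 70 × £7 = £490
  M1 to B2: 5 × £5 = £25
  M2 to B2: 45 × £4 = £180
Total = 490 + 25 + 180 = £695.

695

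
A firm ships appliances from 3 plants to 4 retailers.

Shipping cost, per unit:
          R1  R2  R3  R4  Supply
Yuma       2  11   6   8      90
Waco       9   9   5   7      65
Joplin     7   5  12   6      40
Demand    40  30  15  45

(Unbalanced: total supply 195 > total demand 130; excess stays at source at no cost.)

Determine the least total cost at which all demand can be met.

Optimal allocation:
  Yuma->R1: 40 × 2 = 80
  Waco->R3: 15 × 5 = 75
  Waco->R4: 35 × 7 = 245
  Joplin->R2: 30 × 5 = 150
  Joplin->R4: 10 × 6 = 60
Total = 80 + 75 + 245 + 150 + 60 = 610.

610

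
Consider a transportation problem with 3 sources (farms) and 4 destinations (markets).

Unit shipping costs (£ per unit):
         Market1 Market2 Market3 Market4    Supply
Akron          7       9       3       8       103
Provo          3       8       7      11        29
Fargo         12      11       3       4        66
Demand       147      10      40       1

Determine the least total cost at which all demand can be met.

1222

One minimum-cost allocation:
  Akron to Market1: 103 × £7 = £721
  Provo to Market1: 29 × £3 = £87
  Fargo to Market1: 15 × £12 = £180
  Fargo to Market2: 10 × £11 = £110
  Fargo to Market3: 40 × £3 = £120
  Fargo to Market4: 1 × £4 = £4
Total = 721 + 87 + 180 + 110 + 120 + 4 = £1222.
(Supply check: Akron ships 103; Provo ships 29; Fargo ships 66.)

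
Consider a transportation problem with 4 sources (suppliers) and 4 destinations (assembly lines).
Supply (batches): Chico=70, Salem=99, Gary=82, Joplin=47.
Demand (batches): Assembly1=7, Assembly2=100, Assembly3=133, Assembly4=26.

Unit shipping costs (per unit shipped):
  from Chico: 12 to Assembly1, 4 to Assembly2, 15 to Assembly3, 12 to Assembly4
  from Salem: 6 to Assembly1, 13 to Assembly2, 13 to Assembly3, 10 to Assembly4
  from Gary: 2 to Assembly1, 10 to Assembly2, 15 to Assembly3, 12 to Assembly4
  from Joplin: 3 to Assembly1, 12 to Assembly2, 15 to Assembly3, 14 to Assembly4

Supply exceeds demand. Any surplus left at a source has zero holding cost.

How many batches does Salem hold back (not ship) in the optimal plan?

Minimum-cost shipments:
  Chico to Assembly2: 70 × 4 = 280
  Salem to Assembly3: 73 × 13 = 949
  Salem to Assembly4: 26 × 10 = 260
  Gary to Assembly1: 7 × 2 = 14
  Gary to Assembly2: 30 × 10 = 300
  Gary to Assembly3: 45 × 15 = 675
  Joplin to Assembly3: 15 × 15 = 225
Total cost = 2703.
Salem ships 99 of its 99, leaving 0.

0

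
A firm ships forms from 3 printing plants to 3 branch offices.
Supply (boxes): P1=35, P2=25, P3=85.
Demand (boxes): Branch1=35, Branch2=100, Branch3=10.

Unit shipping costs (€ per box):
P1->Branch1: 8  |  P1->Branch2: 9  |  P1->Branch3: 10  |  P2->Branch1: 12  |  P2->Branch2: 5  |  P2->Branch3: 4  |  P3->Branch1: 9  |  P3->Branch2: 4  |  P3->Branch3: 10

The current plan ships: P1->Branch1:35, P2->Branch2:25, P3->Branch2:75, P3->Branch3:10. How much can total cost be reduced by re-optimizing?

70

Current plan cost = 35·8 + 25·5 + 75·4 + 10·10 = €805.
Optimal plan:
  P1 to Branch1: 35 boxes
  P2 to Branch2: 15 boxes
  P2 to Branch3: 10 boxes
  P3 to Branch2: 85 boxes
Optimal cost = €735.
Saving = 805 − 735 = €70.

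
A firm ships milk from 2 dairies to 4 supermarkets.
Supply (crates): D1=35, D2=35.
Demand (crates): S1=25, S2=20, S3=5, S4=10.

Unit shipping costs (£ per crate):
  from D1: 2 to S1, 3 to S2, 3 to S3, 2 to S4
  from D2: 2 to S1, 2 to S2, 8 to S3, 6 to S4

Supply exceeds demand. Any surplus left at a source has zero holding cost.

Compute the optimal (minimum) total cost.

Optimal allocation:
  D1–S1: 20 × £2 = £40
  D1–S3: 5 × £3 = £15
  D1–S4: 10 × £2 = £20
  D2–S1: 5 × £2 = £10
  D2–S2: 20 × £2 = £40
Total = 40 + 15 + 20 + 10 + 40 = £125.
(Supply check: D1 ships 35; D2 ships 25.)

125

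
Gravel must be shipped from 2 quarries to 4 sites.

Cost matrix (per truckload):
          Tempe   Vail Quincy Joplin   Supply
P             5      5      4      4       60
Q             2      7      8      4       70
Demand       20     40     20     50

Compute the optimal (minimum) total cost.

520

One minimum-cost allocation:
  P to Vail: 40 truckloads
  P to Quincy: 20 truckloads
  Q to Tempe: 20 truckloads
  Q to Joplin: 50 truckloads
Total cost = 520.
(Supply check: P ships 60; Q ships 70.)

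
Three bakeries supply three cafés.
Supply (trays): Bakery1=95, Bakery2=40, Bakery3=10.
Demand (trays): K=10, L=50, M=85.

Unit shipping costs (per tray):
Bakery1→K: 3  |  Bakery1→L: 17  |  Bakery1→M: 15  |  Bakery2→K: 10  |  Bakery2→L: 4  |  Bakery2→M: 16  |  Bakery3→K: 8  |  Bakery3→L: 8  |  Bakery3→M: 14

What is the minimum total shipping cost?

One minimum-cost allocation:
  Bakery1–K: 10 × 3 = 30
  Bakery1–M: 85 × 15 = 1275
  Bakery2–L: 40 × 4 = 160
  Bakery3–L: 10 × 8 = 80
Total = 30 + 1275 + 160 + 80 = 1545.

1545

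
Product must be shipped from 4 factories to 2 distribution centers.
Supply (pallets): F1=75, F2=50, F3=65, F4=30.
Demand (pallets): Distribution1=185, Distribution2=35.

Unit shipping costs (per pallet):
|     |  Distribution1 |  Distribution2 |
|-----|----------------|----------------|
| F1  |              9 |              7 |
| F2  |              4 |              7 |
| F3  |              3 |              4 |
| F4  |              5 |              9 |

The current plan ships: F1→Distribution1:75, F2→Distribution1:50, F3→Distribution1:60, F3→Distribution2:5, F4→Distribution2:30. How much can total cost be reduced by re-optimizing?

195

Current plan cost = 75·9 + 50·4 + 60·3 + 5·4 + 30·9 = 1345.
Optimal plan:
  F1→Distribution1: 40 × 9 = 360
  F1→Distribution2: 35 × 7 = 245
  F2→Distribution1: 50 × 4 = 200
  F3→Distribution1: 65 × 3 = 195
  F4→Distribution1: 30 × 5 = 150
Optimal cost = 1150.
Saving = 1345 − 1150 = 195.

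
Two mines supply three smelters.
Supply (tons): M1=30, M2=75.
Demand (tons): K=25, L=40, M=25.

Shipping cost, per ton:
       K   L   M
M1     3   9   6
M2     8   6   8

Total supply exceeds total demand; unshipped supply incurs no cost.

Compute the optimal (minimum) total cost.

505

Optimal allocation:
  M1–K: 25 × 3 = 75
  M1–M: 5 × 6 = 30
  M2–L: 40 × 6 = 240
  M2–M: 20 × 8 = 160
Total = 75 + 30 + 240 + 160 = 505.
(Supply check: M1 ships 30; M2 ships 60.)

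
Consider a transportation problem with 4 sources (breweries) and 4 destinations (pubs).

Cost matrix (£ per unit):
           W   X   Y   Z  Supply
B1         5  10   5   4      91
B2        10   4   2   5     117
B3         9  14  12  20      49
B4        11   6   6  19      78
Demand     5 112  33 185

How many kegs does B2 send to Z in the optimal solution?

94

The minimum-cost plan:
  B1–Z: 91 × £4 = £364
  B2–X: 23 × £4 = £92
  B2–Z: 94 × £5 = £470
  B3–W: 5 × £9 = £45
  B3–X: 11 × £14 = £154
  B3–Y: 33 × £12 = £396
  B4–X: 78 × £6 = £468
Total cost = £1989.
So B2→Z carries 94 kegs.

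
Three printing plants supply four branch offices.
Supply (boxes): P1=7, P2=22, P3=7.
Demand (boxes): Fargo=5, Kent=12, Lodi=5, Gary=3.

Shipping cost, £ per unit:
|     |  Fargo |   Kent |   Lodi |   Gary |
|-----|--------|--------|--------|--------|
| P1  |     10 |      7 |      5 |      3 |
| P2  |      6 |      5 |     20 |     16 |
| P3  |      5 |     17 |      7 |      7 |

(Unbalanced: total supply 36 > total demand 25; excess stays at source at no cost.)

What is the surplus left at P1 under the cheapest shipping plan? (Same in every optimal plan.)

Minimum-cost shipments:
  P1 to Lodi: 4 × £5 = £20
  P1 to Gary: 3 × £3 = £9
  P2 to Kent: 12 × £5 = £60
  P3 to Fargo: 5 × £5 = £25
  P3 to Lodi: 1 × £7 = £7
Total cost = £121.
P1 ships 7 of its 7, leaving 0.

0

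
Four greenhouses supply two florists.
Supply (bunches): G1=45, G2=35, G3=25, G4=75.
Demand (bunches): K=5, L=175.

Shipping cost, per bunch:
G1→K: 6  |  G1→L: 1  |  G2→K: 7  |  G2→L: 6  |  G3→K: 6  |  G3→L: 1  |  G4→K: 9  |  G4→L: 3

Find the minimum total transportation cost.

Optimal allocation:
  G1–L: 45 × 1 = 45
  G2–K: 5 × 7 = 35
  G2–L: 30 × 6 = 180
  G3–L: 25 × 1 = 25
  G4–L: 75 × 3 = 225
Total = 45 + 35 + 180 + 25 + 225 = 510.

510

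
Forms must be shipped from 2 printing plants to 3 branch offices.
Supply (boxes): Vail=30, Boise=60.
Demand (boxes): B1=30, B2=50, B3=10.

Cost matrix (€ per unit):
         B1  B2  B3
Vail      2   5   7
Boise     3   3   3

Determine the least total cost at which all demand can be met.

One minimum-cost allocation:
  Vail–B1: 30 × €2 = €60
  Boise–B2: 50 × €3 = €150
  Boise–B3: 10 × €3 = €30
Total = 60 + 150 + 30 = €240.

240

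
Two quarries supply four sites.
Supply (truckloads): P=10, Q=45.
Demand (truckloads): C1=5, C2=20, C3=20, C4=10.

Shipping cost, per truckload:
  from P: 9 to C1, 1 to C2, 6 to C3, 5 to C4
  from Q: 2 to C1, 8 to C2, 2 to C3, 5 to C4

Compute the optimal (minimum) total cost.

Optimal allocation:
  P–C2: 10 × 1 = 10
  Q–C1: 5 × 2 = 10
  Q–C2: 10 × 8 = 80
  Q–C3: 20 × 2 = 40
  Q–C4: 10 × 5 = 50
Total = 10 + 10 + 80 + 40 + 50 = 190.
(Supply check: P ships 10; Q ships 45.)

190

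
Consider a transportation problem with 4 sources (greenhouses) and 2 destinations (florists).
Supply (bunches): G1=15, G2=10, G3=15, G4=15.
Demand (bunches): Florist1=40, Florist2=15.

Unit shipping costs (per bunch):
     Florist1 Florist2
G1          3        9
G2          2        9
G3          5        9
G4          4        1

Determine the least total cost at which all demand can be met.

155

One minimum-cost allocation:
  G1–Florist1: 15 × 3 = 45
  G2–Florist1: 10 × 2 = 20
  G3–Florist1: 15 × 5 = 75
  G4–Florist2: 15 × 1 = 15
Total = 45 + 20 + 75 + 15 = 155.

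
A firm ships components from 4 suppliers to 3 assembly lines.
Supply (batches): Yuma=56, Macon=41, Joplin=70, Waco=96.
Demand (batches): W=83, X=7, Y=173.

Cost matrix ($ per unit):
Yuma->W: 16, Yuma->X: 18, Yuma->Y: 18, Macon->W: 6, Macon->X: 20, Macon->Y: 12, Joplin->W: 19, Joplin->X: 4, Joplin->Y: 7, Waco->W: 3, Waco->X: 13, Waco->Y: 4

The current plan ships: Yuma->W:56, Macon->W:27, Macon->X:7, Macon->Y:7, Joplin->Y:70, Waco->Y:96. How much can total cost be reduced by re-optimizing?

Current plan cost = 56·16 + 27·6 + 7·20 + 7·12 + 70·7 + 96·4 = $2156.
Optimal plan:
  Yuma->W: 42 batches
  Yuma->Y: 14 batches
  Macon->W: 41 batches
  Joplin->X: 7 batches
  Joplin->Y: 63 batches
  Waco->Y: 96 batches
Optimal cost = $2023.
Saving = 2156 − 2023 = $133.

133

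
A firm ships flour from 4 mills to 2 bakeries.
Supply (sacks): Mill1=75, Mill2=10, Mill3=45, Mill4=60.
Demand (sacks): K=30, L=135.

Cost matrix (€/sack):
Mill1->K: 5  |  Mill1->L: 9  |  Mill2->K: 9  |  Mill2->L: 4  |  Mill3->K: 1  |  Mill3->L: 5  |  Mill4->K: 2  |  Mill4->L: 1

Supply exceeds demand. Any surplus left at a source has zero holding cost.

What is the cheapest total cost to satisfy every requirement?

Optimal allocation:
  Mill1 to L: 50 × €9 = €450
  Mill2 to L: 10 × €4 = €40
  Mill3 to K: 30 × €1 = €30
  Mill3 to L: 15 × €5 = €75
  Mill4 to L: 60 × €1 = €60
Total = 450 + 40 + 30 + 75 + 60 = €655.
(Supply check: Mill1 ships 50; Mill2 ships 10; Mill3 ships 45; Mill4 ships 60.)

655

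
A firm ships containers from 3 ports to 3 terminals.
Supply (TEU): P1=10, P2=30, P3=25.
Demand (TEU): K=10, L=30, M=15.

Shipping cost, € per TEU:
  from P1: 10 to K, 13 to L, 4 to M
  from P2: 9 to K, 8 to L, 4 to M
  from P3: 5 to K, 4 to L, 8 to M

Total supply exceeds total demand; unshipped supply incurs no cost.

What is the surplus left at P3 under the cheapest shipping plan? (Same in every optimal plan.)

0

An optimal plan:
  P2→L: 15 × €8 = €120
  P2→M: 15 × €4 = €60
  P3→K: 10 × €5 = €50
  P3→L: 15 × €4 = €60
Total cost = €290.
P3 ships 25 of its 25, leaving 0.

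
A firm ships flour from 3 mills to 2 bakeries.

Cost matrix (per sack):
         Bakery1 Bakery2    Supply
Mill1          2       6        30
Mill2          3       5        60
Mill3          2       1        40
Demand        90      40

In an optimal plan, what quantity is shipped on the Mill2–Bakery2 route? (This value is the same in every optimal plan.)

0

The minimum-cost plan:
  Mill1->Bakery1: 30 × 2 = 60
  Mill2->Bakery1: 60 × 3 = 180
  Mill3->Bakery2: 40 × 1 = 40
Total cost = 280.
The route Mill2→Bakery2 is not used.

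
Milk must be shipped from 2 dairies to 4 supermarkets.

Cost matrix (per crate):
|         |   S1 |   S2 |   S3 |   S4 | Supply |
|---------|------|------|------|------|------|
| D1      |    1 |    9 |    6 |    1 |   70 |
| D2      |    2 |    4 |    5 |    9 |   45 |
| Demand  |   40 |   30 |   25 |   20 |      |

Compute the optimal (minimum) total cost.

Optimal allocation:
  D1→S1: 40 × 1 = 40
  D1→S3: 10 × 6 = 60
  D1→S4: 20 × 1 = 20
  D2→S2: 30 × 4 = 120
  D2→S3: 15 × 5 = 75
Total = 40 + 60 + 20 + 120 + 75 = 315.

315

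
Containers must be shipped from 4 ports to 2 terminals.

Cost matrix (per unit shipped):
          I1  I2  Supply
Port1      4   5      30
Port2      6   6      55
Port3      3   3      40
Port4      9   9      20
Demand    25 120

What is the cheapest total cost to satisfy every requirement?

755

An optimal shipping plan:
  Port1–I1: 25 × 4 = 100
  Port1–I2: 5 × 5 = 25
  Port2–I2: 55 × 6 = 330
  Port3–I2: 40 × 3 = 120
  Port4–I2: 20 × 9 = 180
Total = 100 + 25 + 330 + 120 + 180 = 755.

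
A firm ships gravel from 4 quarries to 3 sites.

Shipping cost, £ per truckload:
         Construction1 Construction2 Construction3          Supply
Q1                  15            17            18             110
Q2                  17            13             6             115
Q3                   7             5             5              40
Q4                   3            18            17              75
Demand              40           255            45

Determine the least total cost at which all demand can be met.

Optimal allocation:
  Q1->Construction2: 110 × £17 = £1870
  Q2->Construction2: 70 × £13 = £910
  Q2->Construction3: 45 × £6 = £270
  Q3->Construction2: 40 × £5 = £200
  Q4->Construction1: 40 × £3 = £120
  Q4->Construction2: 35 × £18 = £630
Total = 1870 + 910 + 270 + 200 + 120 + 630 = £4000.

4000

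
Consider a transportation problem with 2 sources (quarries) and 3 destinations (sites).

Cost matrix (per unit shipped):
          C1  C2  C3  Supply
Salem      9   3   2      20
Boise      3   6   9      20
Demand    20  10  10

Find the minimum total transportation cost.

Optimal allocation:
  Salem to C2: 10 truckloads
  Salem to C3: 10 truckloads
  Boise to C1: 20 truckloads
Total cost = 110.

110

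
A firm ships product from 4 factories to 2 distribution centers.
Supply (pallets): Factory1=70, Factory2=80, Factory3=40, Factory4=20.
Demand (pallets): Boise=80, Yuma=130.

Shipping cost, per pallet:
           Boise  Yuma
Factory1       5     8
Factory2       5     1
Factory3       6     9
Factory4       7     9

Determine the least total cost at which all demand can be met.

Optimal allocation:
  Factory1–Boise: 70 × 5 = 350
  Factory2–Yuma: 80 × 1 = 80
  Factory3–Boise: 10 × 6 = 60
  Factory3–Yuma: 30 × 9 = 270
  Factory4–Yuma: 20 × 9 = 180
Total = 350 + 80 + 60 + 270 + 180 = 940.

940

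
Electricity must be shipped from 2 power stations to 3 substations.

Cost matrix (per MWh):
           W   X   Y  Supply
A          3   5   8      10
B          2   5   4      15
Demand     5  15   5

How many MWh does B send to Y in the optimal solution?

Solving gives:
  A->X: 10 × 5 = 50
  B->W: 5 × 2 = 10
  B->X: 5 × 5 = 25
  B->Y: 5 × 4 = 20
Total cost = 105.
So B→Y carries 5 MWh.

5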